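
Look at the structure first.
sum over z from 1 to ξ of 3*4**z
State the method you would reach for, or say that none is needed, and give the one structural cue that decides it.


Method: the geometric series formula — term-over-term division gives 4 every time — index-free ratio, geometric sum formula applies.


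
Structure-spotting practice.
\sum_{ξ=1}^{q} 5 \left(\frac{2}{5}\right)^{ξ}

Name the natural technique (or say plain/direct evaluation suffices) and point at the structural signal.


Verdict: the geometric series formula — the ratio of consecutive terms is the constant \frac{2}{5}, independent of the index — a geometric sum.


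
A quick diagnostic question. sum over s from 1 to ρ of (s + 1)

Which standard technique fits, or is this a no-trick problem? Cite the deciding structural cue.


Diagnosis: no special technique — no ratio, no shift structure, no binomial pattern: sum the constant-multiple powers of s with known formulas.


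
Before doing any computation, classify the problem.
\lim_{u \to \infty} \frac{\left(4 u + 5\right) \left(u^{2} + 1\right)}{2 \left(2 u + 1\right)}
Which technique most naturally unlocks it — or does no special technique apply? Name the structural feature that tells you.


Verdict: dominant-term comparison — at large u only the top-degree terms survive; compare the leading terms and the limit falls out. As a single quotient, the ∞/∞ shape would yield to repeated differentiation as well — the growth comparison gets there in one look.


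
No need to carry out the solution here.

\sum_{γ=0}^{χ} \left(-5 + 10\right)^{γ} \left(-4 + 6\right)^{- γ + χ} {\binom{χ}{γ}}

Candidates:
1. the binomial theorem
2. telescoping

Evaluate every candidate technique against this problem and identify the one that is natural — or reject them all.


Best approach: the binomial theorem — binomial coefficients against complementary powers of (-5 + 10) and (-4 + 6): recognize the binomial expansion and resum.
- the binomial theorem: yes, a natural case for it.
- telescoping: writing out consecutive terms as given produces no pairwise cancellation.


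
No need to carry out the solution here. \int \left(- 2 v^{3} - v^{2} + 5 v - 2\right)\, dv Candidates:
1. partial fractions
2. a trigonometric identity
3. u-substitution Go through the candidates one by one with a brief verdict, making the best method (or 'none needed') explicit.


Technique: no special technique — a term-by-term power-rule job in v; no substitution or rearrangement earns its keep here.
- partial fractions — there is no rational-function structure to decompose.
- a trigonometric identity: there is no trigonometric structure at all — the integrand carries no sine or cosine to rewrite.
- u-substitution — any workable substitution here is cosmetic — the integrand is already in directly integrable form.


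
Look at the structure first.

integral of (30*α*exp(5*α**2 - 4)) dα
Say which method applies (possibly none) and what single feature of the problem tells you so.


Diagnosis: u-substitution — differentiating the inner expression 5*α**2 - 4 produces the factor 30*α up to a constant multiple, so substituting u = 5*α**2 - 4 reduces everything to a one-variable integral in u.


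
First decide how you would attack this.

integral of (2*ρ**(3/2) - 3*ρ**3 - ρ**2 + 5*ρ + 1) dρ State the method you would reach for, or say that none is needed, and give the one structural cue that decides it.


Verdict: no special technique — nothing composite, nothing rational, nothing trigonometric — each constant-multiple power of ρ integrates by the power rule alone.


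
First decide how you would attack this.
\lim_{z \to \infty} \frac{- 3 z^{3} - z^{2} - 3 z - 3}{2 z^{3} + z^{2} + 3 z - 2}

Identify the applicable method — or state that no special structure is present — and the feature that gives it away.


Diagnosis: dominant-term comparison — as z grows, only the highest-degree terms matter — compare leading terms and read the limit off. l'Hôpital's at-infinity variant applies to the expression viewed as a single quotient; the leading-term comparison is the direct route.


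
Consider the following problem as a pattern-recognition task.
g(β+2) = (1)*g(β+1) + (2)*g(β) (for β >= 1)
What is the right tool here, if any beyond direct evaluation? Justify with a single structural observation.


Technique: the characteristic-root method — fixed numeric weights on consecutive terms and no forcing term added: the root method in its home territory.


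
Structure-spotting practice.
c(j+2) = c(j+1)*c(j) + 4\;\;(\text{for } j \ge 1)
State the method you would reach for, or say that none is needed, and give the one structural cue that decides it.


Technique: no special technique — once the recursion is nonlinear, characteristic roots, master substitutions, and summation factors are all off the table.


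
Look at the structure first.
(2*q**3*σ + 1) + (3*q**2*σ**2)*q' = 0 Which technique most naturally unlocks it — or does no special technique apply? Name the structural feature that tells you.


Best approach: the exact-equation method — checking ∂/∂q of 2*q**3*σ + 1 against ∂/∂σ of 3*q**2*σ**2: they match — the equation is exact as it stands.


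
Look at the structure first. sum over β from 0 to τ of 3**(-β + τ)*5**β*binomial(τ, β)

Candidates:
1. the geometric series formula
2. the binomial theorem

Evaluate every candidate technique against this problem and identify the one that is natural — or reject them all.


Method: the binomial theorem — terms weighting binomial(τ, β) against matched powers of 5 and 3 reassemble into (5 + 3)^τ by the binomial theorem.
- the geometric series formula — the term-to-term ratio changes with the index, so the geometric formula cannot close it.
- the binomial theorem — a fit — the right tool for this form.


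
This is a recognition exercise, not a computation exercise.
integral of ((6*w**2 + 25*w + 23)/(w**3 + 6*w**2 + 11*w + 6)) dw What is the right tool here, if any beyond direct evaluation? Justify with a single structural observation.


Technique: partial fractions — a proper rational integrand whose denominator splits into simpler factors — decompose into partial fractions first.


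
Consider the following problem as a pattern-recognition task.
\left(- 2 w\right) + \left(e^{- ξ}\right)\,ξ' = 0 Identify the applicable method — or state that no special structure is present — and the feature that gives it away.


Verdict: separation of variables — solved for the derivative, the right side splits multiplicatively into a function of each variable alone — divide and integrate each side. The cross-partial test also passes here (vacuously, each side single-variable); the potential-function route would work, separation is simply more immediate.


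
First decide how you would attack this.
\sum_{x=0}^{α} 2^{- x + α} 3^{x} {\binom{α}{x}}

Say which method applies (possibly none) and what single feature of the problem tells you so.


Diagnosis: the binomial theorem — terms weighting {\binom{α}{x}} against matched powers of 3 and 2 reassemble into (3 + 2)^α by the binomial theorem.


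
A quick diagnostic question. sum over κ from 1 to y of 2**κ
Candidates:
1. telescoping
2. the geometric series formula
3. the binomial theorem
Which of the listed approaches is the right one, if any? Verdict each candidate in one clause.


Verdict: the geometric series formula — consecutive terms stand in a fixed index-free ratio — the geometric sum formula closes it.
- telescoping: in the displayed form, no term reappears at a neighboring index to cancel against.
- the geometric series formula — yes — fits the structure here.
- the binomial theorem: the terms do not reassemble into a binomial power.


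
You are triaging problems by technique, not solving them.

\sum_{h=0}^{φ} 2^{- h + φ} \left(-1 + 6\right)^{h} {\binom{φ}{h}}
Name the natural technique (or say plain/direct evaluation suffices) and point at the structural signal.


Best approach: the binomial theorem — binomial coefficients against complementary powers of (-1 + 6) and 2: recognize the binomial expansion and resum.


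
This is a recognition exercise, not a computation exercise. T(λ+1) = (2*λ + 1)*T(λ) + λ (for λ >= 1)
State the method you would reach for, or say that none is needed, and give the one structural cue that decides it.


Diagnosis: a summation factor — first-order, linear, moving coefficient 2*λ + 1: the discrete analogue of an integrating factor handles it.


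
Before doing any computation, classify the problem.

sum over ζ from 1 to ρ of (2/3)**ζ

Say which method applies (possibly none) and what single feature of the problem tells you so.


Method: the geometric series formula — the ratio of consecutive terms is the constant 2/3, independent of the index — a geometric sum.


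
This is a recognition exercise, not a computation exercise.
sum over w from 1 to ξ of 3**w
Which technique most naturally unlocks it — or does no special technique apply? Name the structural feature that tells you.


Verdict: the geometric series formula — consecutive terms stand in a fixed index-free ratio — the geometric sum formula closes it.


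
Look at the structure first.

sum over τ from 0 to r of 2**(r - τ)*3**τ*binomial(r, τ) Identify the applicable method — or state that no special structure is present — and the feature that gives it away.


Method: the binomial theorem — binomial(r, τ) weighting matched powers of 3 and 2 is the expanded form of (3 + 2)^r — fold it back up.


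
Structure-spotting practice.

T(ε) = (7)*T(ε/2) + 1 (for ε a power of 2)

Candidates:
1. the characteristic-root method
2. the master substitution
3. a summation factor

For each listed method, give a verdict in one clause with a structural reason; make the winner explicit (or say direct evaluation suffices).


Verdict: the master substitution — recursion at ε/2 is multiplicative in the index; logarithmic reindexing via ε = 2^m linearizes it.
- the characteristic-root method: the recursion divides its index rather than shifting it — outside the constant-shift family the root method covers.
- the master substitution: applicable, and directly so.
- a summation factor — the recursion divides its index rather than shifting it — there is no previous-term chain for a summation factor to telescope.


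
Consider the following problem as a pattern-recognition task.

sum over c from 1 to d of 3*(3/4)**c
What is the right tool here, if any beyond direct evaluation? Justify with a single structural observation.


Technique: the geometric series formula — each term is 3/4 times the previous one, so the geometric-series formula applies directly.


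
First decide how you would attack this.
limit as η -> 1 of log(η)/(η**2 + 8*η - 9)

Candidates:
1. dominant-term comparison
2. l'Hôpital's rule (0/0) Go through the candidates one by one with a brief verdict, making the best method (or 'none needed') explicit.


Diagnosis: l'Hôpital's rule (0/0) — both numerator and denominator vanish at 1: the genuine 0/0 indeterminate that l'Hôpital exists for. A local series expansion at the point resolves it as well; the rule is the packaged version of that step.
- dominant-term comparison: this is not a rational comparison of growth rates at infinity.
- l'Hôpital's rule (0/0) — applicable, and directly so.


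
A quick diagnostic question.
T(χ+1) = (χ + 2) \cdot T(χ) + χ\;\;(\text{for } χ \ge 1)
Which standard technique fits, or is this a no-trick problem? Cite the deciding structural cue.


Technique: a summation factor — with the index-dependent coefficient χ + 2, dividing by the cumulative product turns the left side into a pure difference.


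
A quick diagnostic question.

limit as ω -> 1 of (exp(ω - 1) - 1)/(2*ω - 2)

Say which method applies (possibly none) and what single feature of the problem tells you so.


Best approach: l'Hôpital's rule (0/0) — numerator and denominator both vanish at 1 — a genuine 0/0 form, which is exactly when l'Hôpital applies. Expanding numerator and denominator to first order gives the same value — the rule automates exactly that.


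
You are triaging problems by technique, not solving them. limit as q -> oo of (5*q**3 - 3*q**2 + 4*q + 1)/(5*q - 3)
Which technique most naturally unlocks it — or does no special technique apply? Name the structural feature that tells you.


Diagnosis: dominant-term comparison — growth-rate triage: the leading powers of q decide the limit, everything else is noise. l'Hôpital's at-infinity variant applies to the expression viewed as a single quotient; the leading-term comparison is the direct route.


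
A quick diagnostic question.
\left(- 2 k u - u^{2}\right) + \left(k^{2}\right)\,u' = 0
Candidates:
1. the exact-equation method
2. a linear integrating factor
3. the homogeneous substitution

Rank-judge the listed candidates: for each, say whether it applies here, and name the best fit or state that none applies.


Method: the homogeneous substitution — the slope's numerator and denominator have matching total degree, so it depends only on u/k and the ratio substitution collapses it. A Bernoulli substitution after rearrangement (possibly exchanging dependent and independent variable) is a fair alternative; the homogeneous route works on the equation as it stands.
- the exact-equation method: no potential function has this form as its differential, as written.
- a linear integrating factor — a nonlinear term in the unknown puts this outside the integrating-factor template.
- the homogeneous substitution — yes — fits the structure here.


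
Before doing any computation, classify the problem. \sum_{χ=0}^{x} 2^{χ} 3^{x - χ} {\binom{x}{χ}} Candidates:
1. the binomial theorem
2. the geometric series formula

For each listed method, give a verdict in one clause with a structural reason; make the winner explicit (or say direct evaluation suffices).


Method: the binomial theorem — the binomial coefficients weight matched powers of 2 and 3, which is exactly the expansion of a binomial power.
- the binomial theorem — yes, a natural case for it.
- the geometric series formula — the term-to-term ratio changes with the index, so the geometric formula cannot close it.


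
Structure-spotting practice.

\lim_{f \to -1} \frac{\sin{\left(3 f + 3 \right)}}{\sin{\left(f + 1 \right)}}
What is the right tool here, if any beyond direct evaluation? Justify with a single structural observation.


Technique: l'Hôpital's rule (0/0) — substituting -1 gives 0 over 0; differentiate top and bottom once and re-evaluate. Known elementary limits would finish this too — the rule just bypasses the case analysis.


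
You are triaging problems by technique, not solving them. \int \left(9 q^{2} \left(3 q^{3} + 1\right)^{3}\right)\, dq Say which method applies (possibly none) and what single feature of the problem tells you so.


Best approach: u-substitution — differentiating the inner expression 3 q^{3} + 1 produces the factor 9 q^{2} up to a constant multiple, so substituting u = 3 q^{3} + 1 reduces everything to a one-variable integral in u. One could also expand and integrate term by term; the substitution is strictly more direct.


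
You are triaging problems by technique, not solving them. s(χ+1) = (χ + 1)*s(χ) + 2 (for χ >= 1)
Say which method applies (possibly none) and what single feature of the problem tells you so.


Technique: a summation factor — rescale the sequence by the product of the weights χ + 1 so far — the recurrence collapses to a plain running sum.


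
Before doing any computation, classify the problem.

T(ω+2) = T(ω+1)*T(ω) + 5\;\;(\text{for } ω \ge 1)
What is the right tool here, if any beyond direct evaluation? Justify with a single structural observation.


Verdict: no special technique — no ansatz, no master substitution, no summation factor survives the nonlinearity here.


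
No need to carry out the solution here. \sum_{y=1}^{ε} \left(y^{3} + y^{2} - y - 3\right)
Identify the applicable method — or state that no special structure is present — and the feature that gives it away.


Verdict: no special technique — the sum is polynomial through and through; closed forms for each power of y finish it directly.


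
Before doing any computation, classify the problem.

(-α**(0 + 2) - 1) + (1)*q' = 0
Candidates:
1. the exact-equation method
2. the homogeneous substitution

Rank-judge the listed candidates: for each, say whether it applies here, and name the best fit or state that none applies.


Verdict: no special technique — with q absent the equation is not coupled at all: direct integration in α.
- the exact-equation method: with the unknown absent from both coefficients, the cross-partial test holds emptily — nothing for the exact method to work on.
- the homogeneous substitution: the slope changes under joint rescaling, failing the degree-zero test.


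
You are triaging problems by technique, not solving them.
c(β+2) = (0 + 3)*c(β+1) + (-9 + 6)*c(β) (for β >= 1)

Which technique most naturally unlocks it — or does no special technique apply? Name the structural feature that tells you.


Method: the characteristic-root method — every coefficient is a fixed number and the forcing is zero — substitute r^β and read off the root equation.


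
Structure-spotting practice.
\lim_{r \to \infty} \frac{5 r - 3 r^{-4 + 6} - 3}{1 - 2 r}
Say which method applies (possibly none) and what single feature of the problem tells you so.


Method: dominant-term comparison — divide by the highest power of r present: lower-order terms vanish and the dominant ratio remains. Viewed as a single quotient this is an ∞/∞ form — an at-infinity application of l'Hôpital's rule would also resolve it; comparing leading growth reads the answer without differentiating.


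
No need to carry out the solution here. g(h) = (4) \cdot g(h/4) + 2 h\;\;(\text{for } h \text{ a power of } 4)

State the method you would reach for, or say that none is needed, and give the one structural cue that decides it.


Method: the master substitution — the argument contracts 4-fold per step: reindex h exponentially and solve the linear recurrence in the new index.


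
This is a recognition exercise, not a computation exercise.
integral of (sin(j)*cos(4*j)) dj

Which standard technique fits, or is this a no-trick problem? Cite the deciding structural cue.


Technique: a trigonometric identity — cross-frequency products like sin(j)*cos(4*j) are the textbook product-to-sum case — the identity converts them to directly integrable sinusoids.


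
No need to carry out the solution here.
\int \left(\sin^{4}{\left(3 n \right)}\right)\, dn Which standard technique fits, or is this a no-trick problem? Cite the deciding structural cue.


Diagnosis: a trigonometric identity — apply power reduction to \sin^{4}{\left(3 n \right)}; each application halves the trigonometric degree.


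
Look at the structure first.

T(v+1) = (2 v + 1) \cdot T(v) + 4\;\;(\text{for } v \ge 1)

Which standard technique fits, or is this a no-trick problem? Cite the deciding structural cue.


Diagnosis: a summation factor — one-term recursion with variable weight 2 v + 1 is solved by product normalization, not by root-finding.


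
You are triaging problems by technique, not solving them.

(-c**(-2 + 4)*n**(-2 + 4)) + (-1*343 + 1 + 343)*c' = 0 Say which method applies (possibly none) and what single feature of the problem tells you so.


Diagnosis: separation of variables — solved for the derivative, the right side splits multiplicatively into a function of each variable alone — divide and integrate each side.


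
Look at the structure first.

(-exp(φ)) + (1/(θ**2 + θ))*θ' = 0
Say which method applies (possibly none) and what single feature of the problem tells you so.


Method: separation of variables — solved for the derivative, the right side factors as exp(φ) times θ**2 + θ — all φ-dependence separates from all θ-dependence. A Bernoulli rewrite would carry it as the equation stands — separating the variables needs no rearrangement either.


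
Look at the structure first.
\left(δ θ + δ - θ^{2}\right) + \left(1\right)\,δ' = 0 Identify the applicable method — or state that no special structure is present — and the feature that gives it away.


Diagnosis: a linear integrating factor — the unknown enters only to the first power against a nonzero forcing term — the integrating-factor template applies directly.


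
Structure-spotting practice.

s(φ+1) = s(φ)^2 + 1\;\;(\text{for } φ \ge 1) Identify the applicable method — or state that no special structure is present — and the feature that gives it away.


Technique: no special technique — the unknown enters the rule nonlinearly, not as a weighted sum — no linear method is even well-posed.


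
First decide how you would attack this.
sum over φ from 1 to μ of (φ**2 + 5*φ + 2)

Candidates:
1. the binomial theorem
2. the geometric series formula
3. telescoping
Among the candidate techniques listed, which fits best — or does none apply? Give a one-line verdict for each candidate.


Technique: no special technique — the summand is a plain polynomial in φ (expanding first if it arrives factored); standard power-sum formulas evaluate it term by term.
- the binomial theorem — no binomial coefficients pair up with complementary powers here.
- the geometric series formula: no single multiplier carries one term to the next throughout the sum.
- telescoping: the summand is not presented as a shifted difference — a telescoping rewrite may exist, but the displayed structure does not offer one.


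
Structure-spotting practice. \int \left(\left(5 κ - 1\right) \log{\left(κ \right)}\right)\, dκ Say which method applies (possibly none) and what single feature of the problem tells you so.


Diagnosis: integration by parts — one parts step with u = \log{\left(κ \right)} trades the logarithm for an algebraic integrand.


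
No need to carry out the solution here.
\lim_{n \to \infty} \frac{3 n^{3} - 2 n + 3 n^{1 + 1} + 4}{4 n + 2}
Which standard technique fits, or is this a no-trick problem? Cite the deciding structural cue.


Diagnosis: dominant-term comparison — divide through by the highest power of n; every lower-order term dies and the dominant terms decide the limit. As a single quotient, the ∞/∞ shape would yield to repeated differentiation as well — the growth comparison gets there in one look.


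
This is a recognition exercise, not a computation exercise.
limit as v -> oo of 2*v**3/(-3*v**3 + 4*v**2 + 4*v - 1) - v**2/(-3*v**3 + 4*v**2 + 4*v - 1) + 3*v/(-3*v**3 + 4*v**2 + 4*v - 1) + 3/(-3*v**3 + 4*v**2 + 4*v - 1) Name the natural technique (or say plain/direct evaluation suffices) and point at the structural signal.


Diagnosis: dominant-term comparison — divide through by the highest power of v; every lower-order term dies and the dominant terms decide the limit. Differentiating the expression as a single quotient would eventually settle it as well; matching dominant growth settles it immediately.


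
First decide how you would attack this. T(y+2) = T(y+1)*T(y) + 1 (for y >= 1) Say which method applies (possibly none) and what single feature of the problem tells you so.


Verdict: no special technique — the map from one term to the next is curved, not linear, so linear closed-form machinery does not attach.


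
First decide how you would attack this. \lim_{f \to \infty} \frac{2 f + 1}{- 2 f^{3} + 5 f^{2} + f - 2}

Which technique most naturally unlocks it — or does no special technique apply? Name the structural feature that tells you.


Verdict: dominant-term comparison — at large f only the top-degree terms survive; compare the leading terms and the limit falls out. l'Hôpital's at-infinity variant applies to the expression viewed as a single quotient; the leading-term comparison is the direct route.


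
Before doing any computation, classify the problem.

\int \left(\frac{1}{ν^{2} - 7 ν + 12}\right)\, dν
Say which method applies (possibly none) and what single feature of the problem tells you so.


Method: partial fractions — the integrand is a proper rational function and its denominator ν^{2} - 7 ν + 12 factors into distinct pieces, so it splits into simple fractions.


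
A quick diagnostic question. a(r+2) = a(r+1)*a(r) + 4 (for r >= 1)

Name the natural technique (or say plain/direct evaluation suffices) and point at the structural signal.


Verdict: no special technique — this one you iterate or analyze qualitatively: the nonlinearity defeats linear solution methods.


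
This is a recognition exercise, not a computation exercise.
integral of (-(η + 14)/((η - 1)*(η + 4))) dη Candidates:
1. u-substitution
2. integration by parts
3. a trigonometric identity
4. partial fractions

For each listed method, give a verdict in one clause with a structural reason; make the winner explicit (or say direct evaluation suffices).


Best approach: partial fractions — the bottom factors while the top stays lower-degree — split into simple fractions and integrate piece by piece.
- u-substitution: no subexpression of the integrand serves as a whole-integral substitution inner — individual terms may offer their own, but none carries its derivative as a factor of the full integrand; a working change of variable would have to be constructed from outside the expression.
- integration by parts: the nonconstant-polynomial-times-standard-kernel pattern (an exp, sine, cosine, or logarithm partner) is absent.
- a trigonometric identity — there is no trigonometric structure at all — the integrand carries no sine or cosine to rewrite.
- partial fractions — a fit — the right tool for this form.


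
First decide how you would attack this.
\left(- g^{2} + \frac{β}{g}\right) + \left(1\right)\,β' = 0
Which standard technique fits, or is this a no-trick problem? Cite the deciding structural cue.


Best approach: a linear integrating factor — the unknown enters only to the first power against a nonzero forcing term — the integrating-factor template applies directly.


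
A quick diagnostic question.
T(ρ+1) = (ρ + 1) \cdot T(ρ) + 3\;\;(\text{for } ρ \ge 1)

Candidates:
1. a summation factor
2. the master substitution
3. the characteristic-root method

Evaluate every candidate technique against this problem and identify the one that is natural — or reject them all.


Verdict: a summation factor — the coefficient ρ + 1 drifts with the index, so no fixed root exists; normalizing by the cumulative product telescopes it.
- a summation factor: yes — fits the structure here.
- the master substitution: with no divided-index recursive call, reindexing by powers of a base buys nothing.
- the characteristic-root method: the coefficients vary with the index, breaking the constant-coefficient structure the method needs.


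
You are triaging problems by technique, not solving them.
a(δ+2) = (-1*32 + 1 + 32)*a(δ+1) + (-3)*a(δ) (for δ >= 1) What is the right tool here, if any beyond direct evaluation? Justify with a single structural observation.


Method: the characteristic-root method — try a geometric ansatz r^δ: constant coefficients turn the recurrence into one polynomial equation in r.


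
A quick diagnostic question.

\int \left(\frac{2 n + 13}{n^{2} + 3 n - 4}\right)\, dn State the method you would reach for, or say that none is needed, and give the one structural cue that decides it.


Method: partial fractions — the bottom factors while the top stays lower-degree — split into simple fractions and integrate piece by piece.


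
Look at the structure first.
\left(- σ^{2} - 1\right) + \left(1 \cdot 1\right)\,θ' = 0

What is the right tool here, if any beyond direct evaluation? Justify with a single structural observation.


Best approach: no special technique — solved for the derivative, θ never appears on the right — this is a direct integration in σ, not a differential-equations problem at heart.


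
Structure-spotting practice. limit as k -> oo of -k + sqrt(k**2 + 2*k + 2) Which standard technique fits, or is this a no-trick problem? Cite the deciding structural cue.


Technique: conjugate multiplication — turning the difference into a conjugate-rationalized ratio makes the limit readable.


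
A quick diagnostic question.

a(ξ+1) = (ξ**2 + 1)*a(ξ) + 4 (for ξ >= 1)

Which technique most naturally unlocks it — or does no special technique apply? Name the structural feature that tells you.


Diagnosis: a summation factor — first-order linear but the coefficient ξ**2 + 1 moves with the index — divide by the cumulative product and telescope.


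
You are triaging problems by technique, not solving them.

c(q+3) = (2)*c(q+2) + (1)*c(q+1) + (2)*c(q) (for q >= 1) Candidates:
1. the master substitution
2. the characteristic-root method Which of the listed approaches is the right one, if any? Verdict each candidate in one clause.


Best approach: the characteristic-root method — the recurrence is linear and homogeneous with constant coefficients, so the ansatz r^q turns it into a polynomial equation for r.
- the master substitution — the recursion shifts the index rather than dividing it.
- the characteristic-root method: yes, a natural case for it.


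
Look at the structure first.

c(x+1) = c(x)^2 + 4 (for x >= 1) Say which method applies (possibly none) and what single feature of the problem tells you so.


Diagnosis: no special technique — the sequence value feeds back through itself nonlinearly — linear superposition fails, and every superposition-based closed form fails with it.


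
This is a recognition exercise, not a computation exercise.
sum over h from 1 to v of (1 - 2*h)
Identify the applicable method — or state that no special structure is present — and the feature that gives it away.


Method: no special technique — no ratio, no shift structure, no binomial pattern: sum the constant-multiple powers of h with known formulas.


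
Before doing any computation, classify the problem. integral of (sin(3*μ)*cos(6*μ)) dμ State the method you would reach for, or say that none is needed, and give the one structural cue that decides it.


Verdict: a trigonometric identity — distinct frequencies under one product (sin(3*μ)*cos(6*μ)): the product-to-sum identity is the systematic route to an integrable form.


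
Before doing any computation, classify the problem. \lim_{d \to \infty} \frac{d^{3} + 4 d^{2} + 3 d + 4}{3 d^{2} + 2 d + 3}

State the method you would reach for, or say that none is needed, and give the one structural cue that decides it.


Diagnosis: dominant-term comparison — divide by the highest power of d present: lower-order terms vanish and the dominant ratio remains. l'Hôpital's at-infinity variant applies to the expression viewed as a single quotient; the leading-term comparison is the direct route.


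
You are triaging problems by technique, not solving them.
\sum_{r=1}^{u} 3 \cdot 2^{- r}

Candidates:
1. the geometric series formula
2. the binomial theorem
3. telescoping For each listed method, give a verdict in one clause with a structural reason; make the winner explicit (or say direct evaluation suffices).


Best approach: the geometric series formula — consecutive terms stand in a fixed index-free ratio — the geometric sum formula closes it.
- the geometric series formula — a fit — the right tool for this form.
- the binomial theorem: no binomial coefficients pair with matched powers.
- telescoping: the terms as presented offer no neighboring cancellation — a telescoping rewrite may exist, but the displayed structure does not hand one over.


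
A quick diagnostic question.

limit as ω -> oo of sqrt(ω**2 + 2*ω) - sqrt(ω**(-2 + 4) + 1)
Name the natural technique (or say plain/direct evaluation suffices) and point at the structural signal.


Technique: conjugate multiplication — the ∞ − ∞ radical form is the exact trigger for the conjugate maneuver.


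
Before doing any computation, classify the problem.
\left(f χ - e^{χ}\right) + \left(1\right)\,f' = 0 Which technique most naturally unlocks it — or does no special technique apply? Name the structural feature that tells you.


Technique: a linear integrating factor — the unknown enters only to the first power against a nonzero forcing term — the integrating-factor template applies directly.


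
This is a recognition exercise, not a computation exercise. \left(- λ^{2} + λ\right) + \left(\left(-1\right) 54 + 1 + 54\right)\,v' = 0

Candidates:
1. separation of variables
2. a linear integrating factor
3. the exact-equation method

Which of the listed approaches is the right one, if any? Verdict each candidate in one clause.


Method: no special technique — the slope is a pure function of λ; integrate both sides and be done.
- separation of variables: any separation here is vacuous (nothing depends on the unknown); direct integration is the honest label.
- a linear integrating factor: the linear template holds only trivially here (the unknown is absent, so the coefficient is zero) — the method is not the natural label.
- the exact-equation method — the unknown never enters the equation — exactness holds emptily, with nothing for the method to add.


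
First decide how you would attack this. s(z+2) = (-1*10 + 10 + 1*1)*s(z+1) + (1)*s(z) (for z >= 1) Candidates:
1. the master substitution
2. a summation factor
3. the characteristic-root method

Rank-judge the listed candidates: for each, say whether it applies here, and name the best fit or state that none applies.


Method: the characteristic-root method — try a geometric ansatz r^z: constant coefficients turn the recurrence into one polynomial equation in r.
- the master substitution — the recursion shifts the index rather than dividing it.
- a summation factor: the recurrence reaches back more than one step, outside the first-order family a summation factor normalizes.
- the characteristic-root method — applicable, and directly so.


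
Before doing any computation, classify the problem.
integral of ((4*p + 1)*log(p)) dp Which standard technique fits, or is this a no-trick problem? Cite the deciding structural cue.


Method: integration by parts — a polynomial next to log(p): integrate the polynomial, differentiate the log, and the integral simplifies in one pass.


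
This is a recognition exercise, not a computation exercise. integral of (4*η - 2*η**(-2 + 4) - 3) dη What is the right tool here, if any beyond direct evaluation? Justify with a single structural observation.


Diagnosis: no special technique — nothing composite, nothing rational, nothing trigonometric — each constant-multiple power of η integrates by the power rule alone.


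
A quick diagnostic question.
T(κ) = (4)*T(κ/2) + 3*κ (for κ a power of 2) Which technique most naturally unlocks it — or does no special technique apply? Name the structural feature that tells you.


Technique: the master substitution — the recursive call is at index κ/2 rather than a shift, a divide-and-conquer shape — substituting κ = 2^m linearizes it.


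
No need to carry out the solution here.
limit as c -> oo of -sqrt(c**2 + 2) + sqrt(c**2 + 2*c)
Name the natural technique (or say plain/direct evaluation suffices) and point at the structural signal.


Verdict: conjugate multiplication — sqrt(c**2 + 2*c) and sqrt(c**2 + 2) both blow up, but their difference is tame once the conjugate rationalizes it.


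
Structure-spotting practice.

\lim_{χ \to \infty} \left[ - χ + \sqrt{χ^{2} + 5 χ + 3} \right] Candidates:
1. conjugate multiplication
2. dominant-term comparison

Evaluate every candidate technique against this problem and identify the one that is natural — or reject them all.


Verdict: conjugate multiplication — the difference \sqrt{χ^{2} + 5 χ + 3} - χ is an ∞ − ∞ stalemate; its conjugate partner breaks the tie.
- conjugate multiplication — applies; the problem has the shape this method handles.
- dominant-term comparison: no dominant-degree comparison decides it.


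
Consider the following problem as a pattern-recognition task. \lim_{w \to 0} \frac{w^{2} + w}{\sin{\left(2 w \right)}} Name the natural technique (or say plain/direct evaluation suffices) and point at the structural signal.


Method: l'Hôpital's rule (0/0) — both numerator and denominator vanish at 0: the genuine 0/0 indeterminate that l'Hôpital exists for. The standard small-argument limits would also carry it; the rule is the systematic route.


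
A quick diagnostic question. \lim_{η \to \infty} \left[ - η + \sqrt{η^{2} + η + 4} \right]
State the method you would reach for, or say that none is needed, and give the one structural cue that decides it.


Method: conjugate multiplication — an infinity-minus-infinity difference with a surviving radical — multiply by the conjugate to cancel the divergence.


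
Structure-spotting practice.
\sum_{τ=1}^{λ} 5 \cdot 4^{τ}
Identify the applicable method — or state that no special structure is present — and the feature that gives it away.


Verdict: the geometric series formula — consecutive terms stand in a fixed index-free ratio — the geometric sum formula closes it.


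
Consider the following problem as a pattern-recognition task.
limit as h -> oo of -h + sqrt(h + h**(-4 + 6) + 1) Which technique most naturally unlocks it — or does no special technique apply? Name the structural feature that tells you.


Verdict: conjugate multiplication — the ∞ − ∞ radical form is the exact trigger for the conjugate maneuver.


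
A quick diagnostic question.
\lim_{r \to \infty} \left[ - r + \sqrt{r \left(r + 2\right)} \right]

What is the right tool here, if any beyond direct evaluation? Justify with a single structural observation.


Best approach: conjugate multiplication — infinity minus infinity with a radical in play — multiply by the conjugate so the divergences of \sqrt{r \left(r + 2\right)} and r annihilate.


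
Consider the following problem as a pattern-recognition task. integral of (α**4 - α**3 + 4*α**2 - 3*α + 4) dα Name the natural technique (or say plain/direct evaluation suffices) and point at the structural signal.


Best approach: no special technique — scan for structure and find none: constant multiples of powers of α, integrate directly.


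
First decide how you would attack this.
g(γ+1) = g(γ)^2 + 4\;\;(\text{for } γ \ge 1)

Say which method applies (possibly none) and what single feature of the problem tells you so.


Diagnosis: no special technique — the recurrence is nonlinear in the sequence terms; no linear-recurrence method fits it as written — one iterates or studies it directly.


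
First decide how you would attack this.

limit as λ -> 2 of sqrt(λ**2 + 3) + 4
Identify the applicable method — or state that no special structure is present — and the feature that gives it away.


Best approach: no special technique — the expression is continuous at 2 — substitute and evaluate; no indeterminate form appears.


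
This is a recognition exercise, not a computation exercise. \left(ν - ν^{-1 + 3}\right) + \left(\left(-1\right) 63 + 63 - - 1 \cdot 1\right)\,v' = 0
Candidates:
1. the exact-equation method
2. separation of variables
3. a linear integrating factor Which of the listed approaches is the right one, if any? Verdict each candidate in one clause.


Verdict: no special technique — solved for the derivative, v never appears on the right — this is a direct integration in ν, not a differential-equations problem at heart.
- the exact-equation method: with the unknown absent from both coefficients, the cross-partial test holds emptily — nothing for the exact method to work on.
- separation of variables — separation is only trivially available — with the unknown absent from the slope this is a direct integration, not a separation problem.
- a linear integrating factor: with the unknown absent the integrating factor is a formality; direct integration is the working structure.
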